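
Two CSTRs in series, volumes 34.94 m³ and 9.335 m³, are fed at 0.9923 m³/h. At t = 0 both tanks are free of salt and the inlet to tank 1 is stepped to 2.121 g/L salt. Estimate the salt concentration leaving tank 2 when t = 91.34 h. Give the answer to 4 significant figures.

Each tank obeys Vᵢ dCᵢ/dt = Q(Cᵢ₋₁ − Cᵢ), so τᵢ = Vᵢ/Q.
τ₁ = 34.94/0.9923 = 35.2111 h; τ₂ = 9.335/0.9923 = 9.40744 h.
Solving the cascade with C₁(0)=C₂(0)=0 gives C₂(t) = C_in[1 − (τ₁ e^(−t/τ₁) − τ₂ e^(−t/τ₂))/(τ₁ − τ₂)].
At t = 91.34: e^(−t/τ₁) = 0.0747156, e^(−t/τ₂) = 6.07138e-05.
C₂ = 2.121·[1 − (35.2111·0.0747156 − 9.40744·6.07138e-05)/(25.8037)] = 2.121·0.898067 = 1.90480 g/L.

1.905 g/L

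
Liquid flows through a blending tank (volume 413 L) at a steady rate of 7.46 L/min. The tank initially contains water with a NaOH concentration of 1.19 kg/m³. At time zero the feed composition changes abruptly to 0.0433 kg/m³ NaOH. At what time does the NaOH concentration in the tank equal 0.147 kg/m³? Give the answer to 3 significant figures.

133 min

Species balance: V dC/dt = Q(C_in − C) ⇒ τ = V/Q = 55.362 min.
C(t) = C_in + (C₀ − C_in) e^(−t/τ). Set C = 0.147 and solve for t:
e^(−t/τ) = (C − C_in)/(C₀ − C_in) = (0.147 − 0.0433)/(1.19 − 0.0433) = 0.090433
t = −τ ln(…) = 55.362 × 2.4031 = 133.04 min.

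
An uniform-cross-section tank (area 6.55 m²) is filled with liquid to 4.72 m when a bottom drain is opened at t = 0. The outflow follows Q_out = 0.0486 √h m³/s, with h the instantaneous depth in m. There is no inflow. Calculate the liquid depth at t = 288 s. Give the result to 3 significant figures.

With no inflow, A dh/dt = −0.0486 √h.
Separate and integrate: 2(√h − √h₀) = −(0.0486/A) t.
√h = √4.72 − 0.0486·288/(2·6.55) = 2.1726 − 1.0685 = 1.1041.
h = 1.1041² = 1.2190 m.

1.22 m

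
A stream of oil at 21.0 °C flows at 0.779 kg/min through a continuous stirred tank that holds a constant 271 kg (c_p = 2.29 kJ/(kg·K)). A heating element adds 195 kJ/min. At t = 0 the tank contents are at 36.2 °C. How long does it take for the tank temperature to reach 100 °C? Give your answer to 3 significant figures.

394 min

Unsteady energy balance on the tank contents: M c_p dT/dt = ṁ c_p (T_in − T) + 195.
τ = M/ṁ = 347.88 min; T_ss = T_in + Q̇/(ṁ c_p) = 130.31 °C.
T(t) = T_ss + (T₀ − T_ss) e^(−t/τ). Set T = 100:
e^(−t/τ) = (100 − 130.31)/(36.2 − 130.31) = 0.32207
t = −347.88 · ln(0.32207) = 394.14 min.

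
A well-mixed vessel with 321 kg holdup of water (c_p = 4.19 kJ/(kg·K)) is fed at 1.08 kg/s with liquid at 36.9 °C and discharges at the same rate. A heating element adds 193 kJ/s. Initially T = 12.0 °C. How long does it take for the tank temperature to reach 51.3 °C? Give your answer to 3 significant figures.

Heat balance on the well-mixed liquid: M c_p dT/dt = ṁ c_p (T_in − T) + 193.
τ = M/ṁ = 297.22 s; T_ss = T_in + Q̇/(ṁ c_p) = 79.550 °C.
T(t) = T_ss + (T₀ − T_ss) e^(−t/τ). Set T = 51.3:
e^(−t/τ) = (51.3 − 79.550)/(12.0 − 79.550) = 0.41821
t = −297.22 · ln(0.41821) = 259.11 s.

259 s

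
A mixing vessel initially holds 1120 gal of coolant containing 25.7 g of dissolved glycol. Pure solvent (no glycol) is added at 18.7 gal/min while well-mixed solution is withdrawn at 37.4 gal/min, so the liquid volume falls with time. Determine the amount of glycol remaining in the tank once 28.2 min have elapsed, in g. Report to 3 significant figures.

7.20 g

Let m(t) be the amount of glycol. Volume: V(t) = V₀ + (Q_in − Q_out) t = 1120 − 18.700 t; V(28.2) = 592.66 gal.
No glycol enters, so dm/dt = −Q_out · (m/V).
Separate: dm/m = −Q_out dt/V(t) ⇒ ln(m/m₀) = −(Q_out/(Q_in−Q_out)) ln(V/V₀).
m = m₀ (V₀/V)^(Q_out/(Q_in−Q_out)) = 25.7 × (1120/592.66)^(-2.0000) = 7.1963 g.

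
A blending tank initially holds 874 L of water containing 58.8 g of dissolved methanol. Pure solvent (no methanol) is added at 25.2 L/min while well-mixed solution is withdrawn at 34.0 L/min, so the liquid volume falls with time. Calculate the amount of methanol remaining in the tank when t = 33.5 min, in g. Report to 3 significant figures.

12.0 g

Total volume: dV/dt = Q_in − Q_out = -8.8000 L/min, so V(t) = 874 − 8.8000 t and V(33.5) = 579.20 L.
Solute balance: dm/dt = 0 − Q_out C = −Q_out m/V(t).
dm/m = −Q_out dt/(V₀ − 8.8000 t); integrating gives ln(m/m₀) = −(Q_out/(Q_in−Q_out)) ln(V/V₀).
m = m₀ (V₀/V)^(Q_out/(Q_in−Q_out)) = 58.8 × (874/579.20)^(-3.8636) = 11.995 g.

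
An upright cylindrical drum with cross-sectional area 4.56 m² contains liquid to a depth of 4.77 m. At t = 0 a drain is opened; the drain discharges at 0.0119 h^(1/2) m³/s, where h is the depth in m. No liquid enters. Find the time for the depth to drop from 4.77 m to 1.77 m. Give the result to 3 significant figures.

A dh/dt = −Q_out = −0.0119 √h.
∫ h^(−1/2) dh = −(0.0119/A) ∫ dt, giving 2√h = 2√h₀ − (0.0119/A) t.
t = 2A(√h₀ − √h)/0.0119 = 2·4.56·(√4.77 − √1.77)/0.0119
  = 9.1200 × (2.1840 − 1.3304) / 0.0119 = 654.20 s.

654 s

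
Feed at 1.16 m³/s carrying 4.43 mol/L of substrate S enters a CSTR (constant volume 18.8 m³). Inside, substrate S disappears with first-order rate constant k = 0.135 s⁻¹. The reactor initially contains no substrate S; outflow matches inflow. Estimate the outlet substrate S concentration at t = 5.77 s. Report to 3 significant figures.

Species balance: V dC/dt = Q C_in − Q C − k V C.
dC/dt = (Q/V) C_in − (Q/V + k) C; effective rate a = Q/V + k = 0.061702 + 0.135 = 0.19670 s⁻¹.
C_ss = Q C_in/(Q + kV) = 1.3896 mol/L; C(t) = C_ss + (C₀ − C_ss) e^(−a t).
C(5.77) = 1.3896 + (-1.3896)·e^(−0.19670·5.77) = 1.3896 + (-1.3896)·0.32143 = 0.94295 mol/L.

0.943 mol/L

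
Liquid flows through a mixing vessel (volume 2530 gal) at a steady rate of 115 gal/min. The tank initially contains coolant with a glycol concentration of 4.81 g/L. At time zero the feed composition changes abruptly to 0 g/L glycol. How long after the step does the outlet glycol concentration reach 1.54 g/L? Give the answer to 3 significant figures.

Unsteady species balance (constant V, well mixed): V dC/dt = Q(C_in − C), so τ = V/Q = 22.000 min.
C(t) = C_in + (C₀ − C_in) e^(−t/τ). Set C = 1.54 and solve for t:
e^(−t/τ) = (C − C_in)/(C₀ − C_in) = (1.54 − 0)/(4.81 − 0) = 0.32017
t = −τ ln(…) = 22.000 × 1.1389 = 25.056 min.

25.1 min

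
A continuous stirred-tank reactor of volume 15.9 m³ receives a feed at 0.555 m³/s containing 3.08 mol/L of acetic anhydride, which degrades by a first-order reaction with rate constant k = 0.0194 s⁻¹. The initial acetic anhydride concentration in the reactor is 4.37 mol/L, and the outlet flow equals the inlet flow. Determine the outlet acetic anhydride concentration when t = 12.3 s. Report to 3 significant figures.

Species balance: V dC/dt = Q C_in − Q C − k V C.
This is linear with rate a = Q/V + k = 0.054306 s⁻¹.
C_ss = Q C_in/(Q + kV) = 1.9797 mol/L; C(t) = C_ss + (C₀ − C_ss) e^(−a t).
C(12.3) = 1.9797 + (2.3903)·e^(−0.054306·12.3) = 1.9797 + (2.3903)·0.51275 = 3.2053 mol/L.

3.21 mol/L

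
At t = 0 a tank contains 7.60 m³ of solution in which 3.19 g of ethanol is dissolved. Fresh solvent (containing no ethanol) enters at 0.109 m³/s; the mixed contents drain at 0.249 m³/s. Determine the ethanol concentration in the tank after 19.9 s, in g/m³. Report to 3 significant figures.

Let m(t) be the amount of ethanol. Volume: V(t) = V₀ + (Q_in − Q_out) t = 7.60 − 0.14000 t; V(19.9) = 4.8140 m³.
Solute balance: dm/dt = 0 − Q_out C = −Q_out m/V(t).
Separate: dm/m = −Q_out dt/V(t) ⇒ ln(m/m₀) = −(Q_out/(Q_in−Q_out)) ln(V/V₀).
m = m₀ (V₀/V)^(Q_out/(Q_in−Q_out)) = 3.19 × (7.60/4.8140)^(-1.7786) = 1.4161 g.
C = m/V = 1.4161/4.8140 = 0.29416 g/m³.

0.294 g/m³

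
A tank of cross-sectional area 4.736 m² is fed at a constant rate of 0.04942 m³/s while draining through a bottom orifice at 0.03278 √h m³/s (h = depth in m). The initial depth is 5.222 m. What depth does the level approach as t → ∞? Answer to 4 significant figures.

Unsteady balance on liquid volume: A dh/dt = Q_in − 0.03278 √h. At steady state dh/dt = 0:
Q_in = 0.03278 √h_ss ⇒ √h_ss = 0.04942/0.03278 = 1.50763.
h_ss = 1.50763² = 2.27294 m. (Since h₀ = 5.222 m > h_ss, the level will fall toward this value.)

2.273 m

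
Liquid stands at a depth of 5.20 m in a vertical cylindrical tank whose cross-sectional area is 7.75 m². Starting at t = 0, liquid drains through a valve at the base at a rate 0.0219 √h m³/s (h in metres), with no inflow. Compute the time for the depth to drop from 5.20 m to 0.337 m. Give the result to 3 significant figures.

Accumulation of liquid (constant cross-section A): A dh/dt = −0.0219 √h.
Separate and integrate: 2(√h − √h₀) = −(0.0219/A) t.
t = 2A(√h₀ − √h)/0.0219 = 2·7.75·(√5.20 − √0.337)/0.0219
  = 15.500 × (2.2804 − 0.58052) / 0.0219 = 1203.1 s.

1200 s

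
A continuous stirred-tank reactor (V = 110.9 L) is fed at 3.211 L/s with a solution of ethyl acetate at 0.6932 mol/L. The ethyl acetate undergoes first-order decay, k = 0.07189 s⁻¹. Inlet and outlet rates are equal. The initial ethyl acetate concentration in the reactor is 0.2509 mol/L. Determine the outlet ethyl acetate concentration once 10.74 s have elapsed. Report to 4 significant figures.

0.2166 mol/L

Accumulation = in − out − consumed: V dC/dt = Q C_in − Q C − k V C.
This is linear with rate a = Q/V + k = 0.100844 s⁻¹.
C_ss = Q C_in/(Q + kV) = 0.199029 mol/L; C(t) = C_ss + (C₀ − C_ss) e^(−a t).
C(10.74) = 0.199029 + (0.0518706)·e^(−0.100844·10.74) = 0.199029 + (0.0518706)·0.338556 = 0.216591 mol/L.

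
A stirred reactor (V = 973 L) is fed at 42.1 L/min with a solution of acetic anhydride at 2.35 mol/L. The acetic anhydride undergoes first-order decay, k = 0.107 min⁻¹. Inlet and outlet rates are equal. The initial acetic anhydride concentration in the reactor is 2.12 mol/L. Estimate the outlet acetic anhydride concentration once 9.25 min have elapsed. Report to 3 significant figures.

Accumulation = in − out − consumed: V dC/dt = Q C_in − Q C − k V C.
This is linear with rate a = Q/V + k = 0.15027 min⁻¹.
C_ss = Q C_in/(Q + kV) = 0.67666 mol/L; C(t) = C_ss + (C₀ − C_ss) e^(−a t).
C(9.25) = 0.67666 + (1.4433)·e^(−0.15027·9.25) = 0.67666 + (1.4433)·0.24908 = 1.0362 mol/L.

1.04 mol/L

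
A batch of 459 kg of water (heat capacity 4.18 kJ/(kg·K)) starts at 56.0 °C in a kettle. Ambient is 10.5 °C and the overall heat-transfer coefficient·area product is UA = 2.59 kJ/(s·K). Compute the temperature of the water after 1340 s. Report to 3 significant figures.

M c_p dT/dt = −UA(T − T_amb).
dT/dt = (T_ss − T)/τ with T_ss = T_amb = 10.500 °C, τ = M c_p/UA = 459·4.18/2.59 = 740.78 s.
Solution: T(t) = T_ss + (T₀ − T_ss) e^(−t/τ).
T(1340) = 10.500 + (45.500)·0.16383 = 17.954 °C.

18.0 °C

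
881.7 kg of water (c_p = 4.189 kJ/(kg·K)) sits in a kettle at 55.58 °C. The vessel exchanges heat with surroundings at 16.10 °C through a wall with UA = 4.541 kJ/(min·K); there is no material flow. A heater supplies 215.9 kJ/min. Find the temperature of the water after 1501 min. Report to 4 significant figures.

62.37 °C

Lumped-capacitance energy balance: M c_p dT/dt = UA(T_amb − T) + Q̇.
dT/dt = (T_ss − T)/τ with T_ss = T_amb + Q̇/UA = 16.10 + 215.9/4.541 = 63.6446 °C, τ = M c_p/UA = 881.7·4.189/4.541 = 813.354 min.
Integrating: T(t) = T_ss + (T₀ − T_ss) e^(−t/τ).
T(1501) = 63.6446 + (-8.06459)·0.157955 = 62.3708 °C.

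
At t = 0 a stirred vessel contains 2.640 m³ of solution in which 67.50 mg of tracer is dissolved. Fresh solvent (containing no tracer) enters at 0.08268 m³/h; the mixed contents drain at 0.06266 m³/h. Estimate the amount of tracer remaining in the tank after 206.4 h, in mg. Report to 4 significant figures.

3.538 mg

Total volume: dV/dt = Q_in − Q_out = 0.0200200 m³/h, so V(t) = 2.640 + 0.0200200 t and V(206.4) = 6.77213 m³.
Solute balance: dm/dt = 0 − Q_out C = −Q_out m/V(t).
dm/m = −Q_out dt/(V₀ + 0.0200200 t); integrating gives ln(m/m₀) = −(Q_out/(Q_in−Q_out)) ln(V/V₀).
m = m₀ (V₀/V)^(Q_out/(Q_in−Q_out)) = 67.50 × (2.640/6.77213)^(3.12987) = 3.53840 mg.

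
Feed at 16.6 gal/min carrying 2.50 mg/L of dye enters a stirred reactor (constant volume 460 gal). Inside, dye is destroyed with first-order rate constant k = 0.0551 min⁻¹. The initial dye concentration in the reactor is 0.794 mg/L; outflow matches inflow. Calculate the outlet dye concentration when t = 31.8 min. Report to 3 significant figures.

0.979 mg/L

V dC/dt = Q(C_in − C) − k V C.
This is linear with rate a = Q/V + k = 0.091187 min⁻¹.
C_ss = Q C_in/(Q + kV) = 0.98937 mg/L; C(t) = C_ss + (C₀ − C_ss) e^(−a t).
C(31.8) = 0.98937 + (-0.19537)·e^(−0.091187·31.8) = 0.98937 + (-0.19537)·0.055037 = 0.97861 mg/L.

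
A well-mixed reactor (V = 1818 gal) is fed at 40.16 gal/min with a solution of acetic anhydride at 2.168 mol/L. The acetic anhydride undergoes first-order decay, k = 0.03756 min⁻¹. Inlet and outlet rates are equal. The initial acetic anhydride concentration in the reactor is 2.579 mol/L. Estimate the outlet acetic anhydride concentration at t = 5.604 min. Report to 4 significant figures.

2.074 mol/L

Accumulation = in − out − consumed: V dC/dt = Q C_in − Q C − k V C.
dC/dt = (Q/V) C_in − (Q/V + k) C; effective rate a = Q/V + k = 0.0220902 + 0.03756 = 0.0596502 min⁻¹.
C_ss = Q C_in/(Q + kV) = 0.802874 mol/L; C(t) = C_ss + (C₀ − C_ss) e^(−a t).
C(5.604) = 0.802874 + (1.77613)·e^(−0.0596502·5.604) = 0.802874 + (1.77613)·0.715853 = 2.07432 mol/L.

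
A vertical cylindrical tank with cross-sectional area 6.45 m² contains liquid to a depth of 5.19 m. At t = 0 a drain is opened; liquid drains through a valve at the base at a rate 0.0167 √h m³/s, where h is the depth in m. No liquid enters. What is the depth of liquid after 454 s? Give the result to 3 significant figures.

2.86 m

Volume balance on the tank: A dh/dt = −0.0167 √h.
Separate and integrate: 2(√h − √h₀) = −(0.0167/A) t.
√h = √5.19 − 0.0167·454/(2·6.45) = 2.2782 − 0.58774 = 1.6904.
h = 1.6904² = 2.8575 m.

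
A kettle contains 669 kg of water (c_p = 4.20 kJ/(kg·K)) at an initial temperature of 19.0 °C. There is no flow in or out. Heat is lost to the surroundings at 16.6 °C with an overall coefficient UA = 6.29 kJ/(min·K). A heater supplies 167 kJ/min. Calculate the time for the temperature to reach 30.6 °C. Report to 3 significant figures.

Lumped-capacitance energy balance: M c_p dT/dt = UA(T_amb − T) + Q̇.
τ = M c_p/UA = 446.71 min; T_ss = T_amb + Q̇/UA = 16.6 + 167/6.29 = 43.150 °C.
T(t) = T_ss + (T₀ − T_ss)e^(−t/τ); set T = 30.6:
t = −τ ln[(T − T_ss)/(T₀ − T_ss)] = −446.71 · ln(0.51967) = 292.40 min.

292 min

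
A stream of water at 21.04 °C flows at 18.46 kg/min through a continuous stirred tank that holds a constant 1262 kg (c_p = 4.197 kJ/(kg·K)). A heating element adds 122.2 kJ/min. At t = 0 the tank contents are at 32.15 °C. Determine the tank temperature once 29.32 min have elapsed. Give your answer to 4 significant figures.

28.83 °C

M c_p dT/dt = ṁ c_p (T_in − T) + Q̇.
τ = M/ṁ = 68.3640 min; T_ss = T_in + Q̇/(ṁ c_p) = 21.04 + 122.2/(18.46·4.197) = 22.6173 °C.
Solution: T(t) = T_ss + (T₀ − T_ss) e^(−t/τ).
T(29.32) = 22.6173 + (9.53275)·e^(−29.32/68.3640) = 22.6173 + (9.53275)·0.651238 = 28.8253 °C.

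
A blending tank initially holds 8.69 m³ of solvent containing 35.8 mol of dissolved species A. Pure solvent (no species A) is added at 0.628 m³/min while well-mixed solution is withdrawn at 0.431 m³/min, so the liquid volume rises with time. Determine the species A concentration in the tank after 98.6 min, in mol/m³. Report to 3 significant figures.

Total volume: dV/dt = Q_in − Q_out = 0.19700 m³/min, so V(t) = 8.69 + 0.19700 t and V(98.6) = 28.114 m³.
No species A enters, so dm/dt = −Q_out · (m/V).
Separate: dm/m = −Q_out dt/V(t) ⇒ ln(m/m₀) = −(Q_out/(Q_in−Q_out)) ln(V/V₀).
m = m₀ (V₀/V)^(Q_out/(Q_in−Q_out)) = 35.8 × (8.69/28.114)^(2.1878) = 2.7435 mol.
C = m/V = 2.7435/28.114 = 0.097583 mol/m³.

0.0976 mol/m³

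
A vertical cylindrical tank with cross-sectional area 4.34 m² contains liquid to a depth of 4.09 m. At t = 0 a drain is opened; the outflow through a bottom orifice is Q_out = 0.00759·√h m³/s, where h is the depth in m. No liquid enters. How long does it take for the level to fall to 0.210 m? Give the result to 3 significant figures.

1790 s

With no inflow, A dh/dt = −0.00759 √h.
∫ h^(−1/2) dh = −(0.00759/A) ∫ dt, giving 2√h = 2√h₀ − (0.00759/A) t.
t = 2A(√h₀ − √h)/0.00759 = 2·4.34·(√4.09 − √0.210)/0.00759
  = 8.6800 × (2.0224 − 0.45826) / 0.00759 = 1788.7 s.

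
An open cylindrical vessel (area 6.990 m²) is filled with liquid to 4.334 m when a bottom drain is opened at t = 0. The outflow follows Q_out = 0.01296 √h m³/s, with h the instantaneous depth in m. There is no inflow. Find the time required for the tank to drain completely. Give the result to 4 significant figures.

With no inflow, A dh/dt = −0.01296 √h.
∫ h^(−1/2) dh = −(0.01296/A) ∫ dt, giving 2√h = 2√h₀ − (0.01296/A) t.
Set h = 0: 2√h₀ = (0.01296/A) t_empty ⇒ t_empty = 2A√h₀/0.01296.
t_empty = 2·6.990·√4.334/0.01296 = 13.9800·2.08183/0.01296 = 2245.67 s.

2246 s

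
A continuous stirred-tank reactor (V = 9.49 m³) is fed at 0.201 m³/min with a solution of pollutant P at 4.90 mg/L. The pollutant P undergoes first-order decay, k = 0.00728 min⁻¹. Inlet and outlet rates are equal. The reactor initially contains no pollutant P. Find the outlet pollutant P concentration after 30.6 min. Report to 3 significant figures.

2.12 mg/L

V dC/dt = Q(C_in − C) − k V C.
dC/dt = (Q/V) C_in − (Q/V + k) C; effective rate a = Q/V + k = 0.021180 + 0.00728 = 0.028460 min⁻¹.
C_ss = Q C_in/(Q + kV) = 3.6466 mg/L; C(t) = C_ss + (C₀ − C_ss) e^(−a t).
C(30.6) = 3.6466 + (-3.6466)·e^(−0.028460·30.6) = 3.6466 + (-3.6466)·0.41858 = 2.1202 mg/L.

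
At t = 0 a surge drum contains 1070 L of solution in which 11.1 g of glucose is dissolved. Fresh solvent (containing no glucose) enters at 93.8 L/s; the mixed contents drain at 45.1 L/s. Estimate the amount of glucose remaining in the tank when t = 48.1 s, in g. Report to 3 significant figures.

3.79 g

Total volume: dV/dt = Q_in − Q_out = 48.700 L/s, so V(t) = 1070 + 48.700 t and V(48.1) = 3412.5 L.
No glucose enters, so dm/dt = −Q_out · (m/V).
Separate: dm/m = −Q_out dt/V(t) ⇒ ln(m/m₀) = −(Q_out/(Q_in−Q_out)) ln(V/V₀).
m = m₀ (V₀/V)^(Q_out/(Q_in−Q_out)) = 11.1 × (1070/3412.5)^(0.92608) = 3.7920 g.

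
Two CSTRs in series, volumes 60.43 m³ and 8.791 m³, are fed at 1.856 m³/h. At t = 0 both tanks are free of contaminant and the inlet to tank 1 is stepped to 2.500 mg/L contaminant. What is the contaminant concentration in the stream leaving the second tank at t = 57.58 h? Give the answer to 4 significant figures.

2.001 mg/L

Time constants: τᵢ = Vᵢ/Q for each well-mixed tank.
τ₁ = 60.43/1.856 = 32.5593 h; τ₂ = 8.791/1.856 = 4.73653 h.
Solving the cascade with C₁(0)=C₂(0)=0 gives C₂(t) = C_in[1 − (τ₁ e^(−t/τ₁) − τ₂ e^(−t/τ₂))/(τ₁ − τ₂)].
At t = 57.58: e^(−t/τ₁) = 0.170594, e^(−t/τ₂) = 5.25370e-06.
C₂ = 2.500·[1 − (32.5593·0.170594 − 4.73653·5.25370e-06)/(27.8227)] = 2.500·0.800365 = 2.00091 mg/L.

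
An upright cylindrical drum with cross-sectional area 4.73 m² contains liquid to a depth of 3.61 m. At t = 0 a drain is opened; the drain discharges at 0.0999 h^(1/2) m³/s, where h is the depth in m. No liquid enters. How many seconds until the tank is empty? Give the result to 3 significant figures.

180 s

With no inflow, A dh/dt = −0.0999 √h.
This is separable: 2 d(√h)/dt = −0.0999/A, so √h = √h₀ − (0.0999/(2A)) t.
Set h = 0: 2√h₀ = (0.0999/A) t_empty ⇒ t_empty = 2A√h₀/0.0999.
t_empty = 2·4.73·√3.61/0.0999 = 9.4600·1.9000/0.0999 = 179.92 s.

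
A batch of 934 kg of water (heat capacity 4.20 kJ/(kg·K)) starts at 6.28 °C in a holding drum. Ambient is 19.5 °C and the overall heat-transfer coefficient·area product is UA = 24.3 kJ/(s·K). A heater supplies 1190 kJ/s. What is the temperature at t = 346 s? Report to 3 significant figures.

Lumped-capacitance energy balance: M c_p dT/dt = UA(T_amb − T) + Q̇.
dT/dt = (T_ss − T)/τ with T_ss = T_amb + Q̇/UA = 19.5 + 1190/24.3 = 68.471 °C, τ = M c_p/UA = 934·4.20/24.3 = 161.43 s.
Integrating: T(t) = T_ss + (T₀ − T_ss) e^(−t/τ).
T(346) = 68.471 + (-62.191)·0.11727 = 61.178 °C.

61.2 °C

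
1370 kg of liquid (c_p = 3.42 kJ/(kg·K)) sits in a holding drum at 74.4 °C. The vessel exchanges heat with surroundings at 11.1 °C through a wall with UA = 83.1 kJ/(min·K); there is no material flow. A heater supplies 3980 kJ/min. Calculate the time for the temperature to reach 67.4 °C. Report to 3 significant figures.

Lumped-capacitance energy balance: M c_p dT/dt = UA(T_amb − T) + Q̇.
τ = M c_p/UA = 56.383 min; T_ss = T_amb + Q̇/UA = 11.1 + 3980/83.1 = 58.994 °C.
T(t) = T_ss + (T₀ − T_ss)e^(−t/τ); set T = 67.4:
t = −τ ln[(T − T_ss)/(T₀ − T_ss)] = −56.383 · ln(0.54563) = 34.158 min.

34.2 min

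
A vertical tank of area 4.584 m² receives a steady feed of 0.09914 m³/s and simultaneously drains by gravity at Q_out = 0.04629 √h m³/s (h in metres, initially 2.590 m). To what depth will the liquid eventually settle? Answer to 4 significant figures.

Level balance: A dh/dt = 0.09914 − 0.04629 √h. Setting dh/dt = 0:
Q_in = 0.04629 √h_ss ⇒ √h_ss = 0.09914/0.04629 = 2.14172.
h_ss = 2.14172² = 4.58694 m. (Since h₀ = 2.590 m < h_ss, the level will rise toward this value.)

4.587 m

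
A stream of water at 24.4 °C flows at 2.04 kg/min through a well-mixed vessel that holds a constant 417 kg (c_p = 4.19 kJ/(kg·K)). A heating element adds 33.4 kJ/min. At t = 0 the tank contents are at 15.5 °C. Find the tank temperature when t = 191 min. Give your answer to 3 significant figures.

23.3 °C

Energy balance: M c_p dT/dt = ṁ c_p (T_in − T) + 33.4.
τ = M/ṁ = 204.41 min; T_ss = T_in + Q̇/(ṁ c_p) = 24.4 + 33.4/(2.04·4.19) = 28.308 °C.
This is linear first-order; T(t) = T_ss + (T₀ − T_ss) e^(−t/τ).
T(191) = 28.308 + (-12.808)·e^(−191/204.41) = 28.308 + (-12.808)·0.39283 = 23.276 °C.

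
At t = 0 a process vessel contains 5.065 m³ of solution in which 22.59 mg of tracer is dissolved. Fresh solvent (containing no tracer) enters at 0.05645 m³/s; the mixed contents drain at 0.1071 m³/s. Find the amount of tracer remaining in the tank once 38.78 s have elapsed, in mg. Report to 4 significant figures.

8.004 mg

Let m(t) be the amount of tracer. Volume: V(t) = V₀ + (Q_in − Q_out) t = 5.065 − 0.0506500 t; V(38.78) = 3.10079 m³.
Solute balance: dm/dt = 0 − Q_out C = −Q_out m/V(t).
Separate: dm/m = −Q_out dt/V(t) ⇒ ln(m/m₀) = −(Q_out/(Q_in−Q_out)) ln(V/V₀).
m = m₀ (V₀/V)^(Q_out/(Q_in−Q_out)) = 22.59 × (5.065/3.10079)^(-2.11451) = 8.00386 mg.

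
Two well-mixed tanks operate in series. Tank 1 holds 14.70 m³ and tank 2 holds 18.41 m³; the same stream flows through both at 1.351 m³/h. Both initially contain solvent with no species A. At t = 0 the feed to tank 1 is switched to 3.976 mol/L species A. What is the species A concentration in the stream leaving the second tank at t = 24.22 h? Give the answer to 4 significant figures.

Each tank obeys Vᵢ dCᵢ/dt = Q(Cᵢ₋₁ − Cᵢ), so τᵢ = Vᵢ/Q.
τ₁ = 14.70/1.351 = 10.8808 h; τ₂ = 18.41/1.351 = 13.6269 h.
Solving the cascade with C₁(0)=C₂(0)=0 gives C₂(t) = C_in[1 − (τ₁ e^(−t/τ₁) − τ₂ e^(−t/τ₂))/(τ₁ − τ₂)].
At t = 24.22: e^(−t/τ₁) = 0.107967, e^(−t/τ₂) = 0.169084.
C₂ = 3.976·[1 − (10.8808·0.107967 − 13.6269·0.169084)/(-2.74611)] = 3.976·0.588754 = 2.34089 mol/L.

2.341 mol/L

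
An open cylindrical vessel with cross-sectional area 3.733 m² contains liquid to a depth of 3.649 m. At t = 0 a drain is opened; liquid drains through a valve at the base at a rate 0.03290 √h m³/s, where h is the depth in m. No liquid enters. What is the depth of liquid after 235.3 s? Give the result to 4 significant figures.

0.7627 m

Accumulation of liquid (constant cross-section A): A dh/dt = −0.03290 √h.
Separate and integrate: 2(√h − √h₀) = −(0.03290/A) t.
√h = √3.649 − 0.03290·235.3/(2·3.733) = 1.91024 − 1.03688 = 0.873352.
h = 0.873352² = 0.762744 m.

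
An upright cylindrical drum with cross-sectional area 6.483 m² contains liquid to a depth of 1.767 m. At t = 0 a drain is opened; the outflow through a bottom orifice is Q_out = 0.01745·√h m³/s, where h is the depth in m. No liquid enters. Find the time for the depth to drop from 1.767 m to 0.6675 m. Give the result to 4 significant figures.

380.6 s

Volume balance on the tank: A dh/dt = −0.01745 √h.
∫ h^(−1/2) dh = −(0.01745/A) ∫ dt, giving 2√h = 2√h₀ − (0.01745/A) t.
t = 2A(√h₀ − √h)/0.01745 = 2·6.483·(√1.767 − √0.6675)/0.01745
  = 12.9660 × (1.32929 − 0.817007) / 0.01745 = 380.642 s.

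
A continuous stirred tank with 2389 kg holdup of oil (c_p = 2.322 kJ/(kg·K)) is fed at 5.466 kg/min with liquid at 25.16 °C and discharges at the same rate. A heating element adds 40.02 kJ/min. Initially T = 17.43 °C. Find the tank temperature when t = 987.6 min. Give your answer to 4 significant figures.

Unsteady energy balance on the tank contents: M c_p dT/dt = ṁ c_p (T_in − T) + 40.02.
Rearrange: dT/dt = (T_ss − T)/τ with τ = M/ṁ = 437.065 min and T_ss = T_in + Q̇/(ṁ c_p) = 28.3132 °C.
T approaches T_ss exponentially: T(t) = T_ss + (T₀ − T_ss) e^(−t/τ).
T(987.6) = 28.3132 + (-10.8832)·e^(−987.6/437.065) = 28.3132 + (-10.8832)·0.104391 = 27.1771 °C.

27.18 °C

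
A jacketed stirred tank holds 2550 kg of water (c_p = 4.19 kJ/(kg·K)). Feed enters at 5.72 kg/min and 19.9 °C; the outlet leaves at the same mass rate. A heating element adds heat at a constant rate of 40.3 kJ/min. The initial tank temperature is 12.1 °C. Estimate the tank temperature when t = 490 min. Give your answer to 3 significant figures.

M c_p dT/dt = ṁ c_p (T_in − T) + Q̇.
Rearrange: dT/dt = (T_ss − T)/τ with τ = M/ṁ = 445.80 min and T_ss = T_in + Q̇/(ṁ c_p) = 21.581 °C.
T approaches T_ss exponentially: T(t) = T_ss + (T₀ − T_ss) e^(−t/τ).
T(490) = 21.581 + (-9.4815)·e^(−490/445.80) = 21.581 + (-9.4815)·0.33316 = 18.423 °C.

18.4 °C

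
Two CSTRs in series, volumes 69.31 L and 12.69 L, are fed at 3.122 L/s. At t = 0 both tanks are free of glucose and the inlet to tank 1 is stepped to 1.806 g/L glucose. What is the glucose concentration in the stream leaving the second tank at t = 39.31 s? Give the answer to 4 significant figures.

1.430 g/L

Each tank obeys Vᵢ dCᵢ/dt = Q(Cᵢ₋₁ − Cᵢ), so τᵢ = Vᵢ/Q.
τ₁ = 69.31/3.122 = 22.2005 s; τ₂ = 12.69/3.122 = 4.06470 s.
Tank 1: C₁ = C_in(1 − e^(−t/τ₁)). Tank 2 (τ₁ ≠ τ₂): C₂ = C_in[1 − (τ₁ e^(−t/τ₁) − τ₂ e^(−t/τ₂))/(τ₁ − τ₂)].
At t = 39.31: e^(−t/τ₁) = 0.170217, e^(−t/τ₂) = 6.30826e-05.
C₂ = 1.806·[1 − (22.2005·0.170217 − 4.06470·6.30826e-05)/(18.1358)] = 1.806·0.791647 = 1.42971 g/L.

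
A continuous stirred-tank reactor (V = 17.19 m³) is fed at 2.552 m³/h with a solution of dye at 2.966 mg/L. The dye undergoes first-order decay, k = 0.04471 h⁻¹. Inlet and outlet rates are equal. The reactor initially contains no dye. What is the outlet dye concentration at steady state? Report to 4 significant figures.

Accumulation = in − out − consumed: V dC/dt = Q C_in − Q C − k V C.
At steady state: 0 = Q C_in − (Q + kV) C_ss, so C_ss = Q C_in/(Q + kV).
C_ss = 2.552·2.966/(2.552 + 0.04471·17.19) = 7.56923/3.32056 = 2.27950 mg/L.

2.280 mg/L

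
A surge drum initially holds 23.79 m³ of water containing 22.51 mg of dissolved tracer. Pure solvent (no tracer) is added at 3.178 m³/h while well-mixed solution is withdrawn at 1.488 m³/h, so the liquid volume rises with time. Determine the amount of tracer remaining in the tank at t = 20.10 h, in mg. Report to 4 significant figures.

Total volume: dV/dt = Q_in − Q_out = 1.69000 m³/h, so V(t) = 23.79 + 1.69000 t and V(20.10) = 57.7590 m³.
Solute balance: dm/dt = 0 − Q_out C = −Q_out m/V(t).
dm/m = −Q_out dt/(V₀ + 1.69000 t); integrating gives ln(m/m₀) = −(Q_out/(Q_in−Q_out)) ln(V/V₀).
m = m₀ (V₀/V)^(Q_out/(Q_in−Q_out)) = 22.51 × (23.79/57.7590)^(0.880473) = 10.3085 mg.

10.31 mg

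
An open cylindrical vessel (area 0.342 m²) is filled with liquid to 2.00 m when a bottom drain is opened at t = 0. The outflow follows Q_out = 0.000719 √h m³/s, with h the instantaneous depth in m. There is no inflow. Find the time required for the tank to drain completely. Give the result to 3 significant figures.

Volume balance on the tank: A dh/dt = −0.000719 √h.
∫ h^(−1/2) dh = −(0.000719/A) ∫ dt, giving 2√h = 2√h₀ − (0.000719/A) t.
Tank is empty when √h = 0: t_empty = 2A√h₀/0.000719.
t_empty = 2·0.342·√2.00/0.000719 = 0.68400·1.4142/0.000719 = 1345.4 s.

1350 s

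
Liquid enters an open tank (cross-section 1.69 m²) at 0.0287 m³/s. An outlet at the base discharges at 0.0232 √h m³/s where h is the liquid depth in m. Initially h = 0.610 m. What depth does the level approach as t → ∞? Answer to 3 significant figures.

1.53 m

Level balance: A dh/dt = 0.0287 − 0.0232 √h. Setting dh/dt = 0:
Q_in = 0.0232 √h_ss ⇒ √h_ss = 0.0287/0.0232 = 1.2371.
h_ss = 1.2371² = 1.5303 m. (Since h₀ = 0.610 m < h_ss, the level will rise toward this value.)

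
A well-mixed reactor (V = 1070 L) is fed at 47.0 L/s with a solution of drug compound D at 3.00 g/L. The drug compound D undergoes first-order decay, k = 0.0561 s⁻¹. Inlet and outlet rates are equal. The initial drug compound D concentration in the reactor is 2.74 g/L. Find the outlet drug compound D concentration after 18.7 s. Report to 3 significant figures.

1.54 g/L

Accumulation = in − out − consumed: V dC/dt = Q C_in − Q C − k V C.
This is linear with rate a = Q/V + k = 0.10003 s⁻¹.
C_ss = Q C_in/(Q + kV) = 1.3174 g/L; C(t) = C_ss + (C₀ − C_ss) e^(−a t).
C(18.7) = 1.3174 + (1.4226)·e^(−0.10003·18.7) = 1.3174 + (1.4226)·0.15405 = 1.5366 g/L.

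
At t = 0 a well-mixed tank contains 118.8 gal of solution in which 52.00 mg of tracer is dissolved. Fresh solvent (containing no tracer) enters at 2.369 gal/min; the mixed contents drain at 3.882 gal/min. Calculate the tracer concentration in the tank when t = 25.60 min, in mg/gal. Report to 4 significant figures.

Let m(t) be the amount of tracer. Volume: V(t) = V₀ + (Q_in − Q_out) t = 118.8 − 1.51300 t; V(25.60) = 80.0672 gal.
Species balance (pure solvent in): dm/dt = −Q_out · m/V(t).
dm/m = −Q_out dt/(V₀ − 1.51300 t); integrating gives ln(m/m₀) = −(Q_out/(Q_in−Q_out)) ln(V/V₀).
m = m₀ (V₀/V)^(Q_out/(Q_in−Q_out)) = 52.00 × (118.8/80.0672)^(-2.56576) = 18.8942 mg.
C = m/V = 18.8942/80.0672 = 0.235980 mg/gal.

0.2360 mg/gal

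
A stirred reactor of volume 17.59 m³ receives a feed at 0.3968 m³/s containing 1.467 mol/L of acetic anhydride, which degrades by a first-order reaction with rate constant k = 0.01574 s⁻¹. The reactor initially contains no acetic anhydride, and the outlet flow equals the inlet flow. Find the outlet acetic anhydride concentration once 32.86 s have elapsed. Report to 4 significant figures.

0.6186 mol/L

Accumulation = in − out − consumed: V dC/dt = Q C_in − Q C − k V C.
This is linear with rate a = Q/V + k = 0.0382983 s⁻¹.
C_ss = Q C_in/(Q + kV) = 0.864086 mol/L; C(t) = C_ss + (C₀ − C_ss) e^(−a t).
C(32.86) = 0.864086 + (-0.864086)·e^(−0.0382983·32.86) = 0.864086 + (-0.864086)·0.284085 = 0.618612 mol/L.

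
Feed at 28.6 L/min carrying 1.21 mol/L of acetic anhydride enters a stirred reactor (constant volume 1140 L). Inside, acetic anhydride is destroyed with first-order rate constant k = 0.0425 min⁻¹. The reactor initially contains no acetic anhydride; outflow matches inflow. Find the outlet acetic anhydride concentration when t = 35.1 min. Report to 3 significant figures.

0.407 mol/L

Accumulation = in − out − consumed: V dC/dt = Q C_in − Q C − k V C.
This is linear with rate a = Q/V + k = 0.067588 min⁻¹.
C_ss = Q C_in/(Q + kV) = 0.44914 mol/L; C(t) = C_ss + (C₀ − C_ss) e^(−a t).
C(35.1) = 0.44914 + (-0.44914)·e^(−0.067588·35.1) = 0.44914 + (-0.44914)·0.093263 = 0.40725 mol/L.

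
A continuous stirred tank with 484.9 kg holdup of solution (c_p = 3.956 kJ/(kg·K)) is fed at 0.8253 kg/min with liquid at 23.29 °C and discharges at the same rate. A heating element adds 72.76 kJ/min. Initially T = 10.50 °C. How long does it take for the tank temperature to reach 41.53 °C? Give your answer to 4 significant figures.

M c_p dT/dt = ṁ c_p (T_in − T) + Q̇.
τ = M/ṁ = 587.544 min; T_ss = T_in + Q̇/(ṁ c_p) = 45.5756 °C.
T(t) = T_ss + (T₀ − T_ss) e^(−t/τ). Set T = 41.53:
e^(−t/τ) = (41.53 − 45.5756)/(10.50 − 45.5756) = 0.115340
t = −587.544 · ln(0.115340) = 1269.02 min.

1269 min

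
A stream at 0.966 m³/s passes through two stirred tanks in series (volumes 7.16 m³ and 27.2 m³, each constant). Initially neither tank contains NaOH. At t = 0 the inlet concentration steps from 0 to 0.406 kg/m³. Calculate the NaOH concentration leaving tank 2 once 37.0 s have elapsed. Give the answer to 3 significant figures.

0.259 kg/m³

Time constants: τᵢ = Vᵢ/Q for each well-mixed tank.
τ₁ = 7.16/0.966 = 7.4120 s; τ₂ = 27.2/0.966 = 28.157 s.
Solving the cascade with C₁(0)=C₂(0)=0 gives C₂(t) = C_in[1 − (τ₁ e^(−t/τ₁) − τ₂ e^(−t/τ₂))/(τ₁ − τ₂)].
At t = 37.0: e^(−t/τ₁) = 0.0067927, e^(−t/τ₂) = 0.26873.
C₂ = 0.406·[1 − (7.4120·0.0067927 − 28.157·0.26873)/(-20.745)] = 0.406·0.63768 = 0.25890 kg/m³.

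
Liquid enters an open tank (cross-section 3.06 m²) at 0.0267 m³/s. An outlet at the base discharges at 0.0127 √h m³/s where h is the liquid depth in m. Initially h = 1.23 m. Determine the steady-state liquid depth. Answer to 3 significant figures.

Unsteady balance on liquid volume: A dh/dt = Q_in − 0.0127 √h. At steady state dh/dt = 0:
Q_in = 0.0127 √h_ss ⇒ √h_ss = 0.0267/0.0127 = 2.1024.
h_ss = 2.1024² = 4.4199 m. (Since h₀ = 1.23 m < h_ss, the level will rise toward this value.)

4.42 m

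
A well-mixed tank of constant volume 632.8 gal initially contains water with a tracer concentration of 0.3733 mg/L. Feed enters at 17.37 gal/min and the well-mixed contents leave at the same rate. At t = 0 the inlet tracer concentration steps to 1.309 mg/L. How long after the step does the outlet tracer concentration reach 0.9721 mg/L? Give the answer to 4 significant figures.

37.21 min

Species balance: V dC/dt = Q(C_in − C) ⇒ τ = V/Q = 36.4306 min.
C(t) = C_in + (C₀ − C_in) e^(−t/τ). Set C = 0.9721 and solve for t:
e^(−t/τ) = (C − C_in)/(C₀ − C_in) = (0.9721 − 1.309)/(0.3733 − 1.309) = 0.360051
t = −τ ln(…) = 36.4306 × 1.02151 = 37.2142 min.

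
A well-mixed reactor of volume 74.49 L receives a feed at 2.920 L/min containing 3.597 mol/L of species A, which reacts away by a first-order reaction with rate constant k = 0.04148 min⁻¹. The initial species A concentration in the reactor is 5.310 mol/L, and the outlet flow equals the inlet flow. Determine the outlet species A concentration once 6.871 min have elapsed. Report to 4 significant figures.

3.794 mol/L

V dC/dt = Q(C_in − C) − k V C.
dC/dt = (Q/V) C_in − (Q/V + k) C; effective rate a = Q/V + k = 0.0391999 + 0.04148 = 0.0806799 min⁻¹.
C_ss = Q C_in/(Q + kV) = 1.74767 mol/L; C(t) = C_ss + (C₀ − C_ss) e^(−a t).
C(6.871) = 1.74767 + (3.56233)·e^(−0.0806799·6.871) = 1.74767 + (3.56233)·0.574445 = 3.79403 mol/L.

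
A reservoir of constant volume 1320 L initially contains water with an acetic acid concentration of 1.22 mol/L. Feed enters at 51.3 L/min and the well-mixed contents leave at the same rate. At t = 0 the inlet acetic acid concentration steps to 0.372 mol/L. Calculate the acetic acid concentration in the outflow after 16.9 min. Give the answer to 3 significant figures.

Mass balance on the solute (V constant): V dC/dt = Q(C_in − C).
Rewrite as dC/dt + C/τ = C_in/τ, τ = V/Q = 25.731 min.
Integrating: C(t) = C_in + (C₀ − C_in) e^(−t/τ).
C(16.9) = 0.372 + (1.22 − 0.372)·e^(−16.9/25.731) = 0.372 + (0.84800)·0.51851 = 0.81170 mol/L.

0.812 mol/L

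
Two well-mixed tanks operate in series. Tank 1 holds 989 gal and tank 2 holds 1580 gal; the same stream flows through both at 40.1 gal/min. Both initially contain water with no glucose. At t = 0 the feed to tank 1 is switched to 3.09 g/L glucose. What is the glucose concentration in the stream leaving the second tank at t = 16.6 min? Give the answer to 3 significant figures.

Time constants: τᵢ = Vᵢ/Q for each well-mixed tank.
τ₁ = 989/40.1 = 24.663 min; τ₂ = 1580/40.1 = 39.401 min.
Tank 1: C₁ = C_in(1 − e^(−t/τ₁)). Tank 2 (τ₁ ≠ τ₂): C₂ = C_in[1 − (τ₁ e^(−t/τ₁) − τ₂ e^(−t/τ₂))/(τ₁ − τ₂)].
At t = 16.6: e^(−t/τ₁) = 0.51014, e^(−t/τ₂) = 0.65619.
C₂ = 3.09·[1 − (24.663·0.51014 − 39.401·0.65619)/(-14.738)] = 3.09·0.099408 = 0.30717 g/L.

0.307 g/L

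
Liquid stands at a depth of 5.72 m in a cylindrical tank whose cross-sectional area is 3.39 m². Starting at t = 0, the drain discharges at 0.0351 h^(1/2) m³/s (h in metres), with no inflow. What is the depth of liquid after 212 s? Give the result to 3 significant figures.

With no inflow, A dh/dt = −0.0351 √h.
This is separable: 2 d(√h)/dt = −0.0351/A, so √h = √h₀ − (0.0351/(2A)) t.
√h = √5.72 − 0.0351·212/(2·3.39) = 2.3917 − 1.0975 = 1.2941.
h = 1.2941² = 1.6748 m.

1.67 m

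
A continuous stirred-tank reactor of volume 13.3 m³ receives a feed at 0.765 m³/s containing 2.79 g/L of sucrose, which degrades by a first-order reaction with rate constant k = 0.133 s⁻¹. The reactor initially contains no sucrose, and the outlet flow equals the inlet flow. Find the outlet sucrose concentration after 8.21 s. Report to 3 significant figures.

0.666 g/L

V dC/dt = Q(C_in − C) − k V C.
dC/dt = (Q/V) C_in − (Q/V + k) C; effective rate a = Q/V + k = 0.057519 + 0.133 = 0.19052 s⁻¹.
C_ss = Q C_in/(Q + kV) = 0.84232 g/L; C(t) = C_ss + (C₀ − C_ss) e^(−a t).
C(8.21) = 0.84232 + (-0.84232)·e^(−0.19052·8.21) = 0.84232 + (-0.84232)·0.20926 = 0.66605 g/L.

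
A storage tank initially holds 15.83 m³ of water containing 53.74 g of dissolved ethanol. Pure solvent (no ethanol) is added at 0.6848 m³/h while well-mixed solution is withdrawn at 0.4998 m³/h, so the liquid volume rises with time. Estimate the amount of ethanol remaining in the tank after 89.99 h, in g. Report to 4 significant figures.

7.711 g

Total volume: dV/dt = Q_in − Q_out = 0.185000 m³/h, so V(t) = 15.83 + 0.185000 t and V(89.99) = 32.4781 m³.
No ethanol enters, so dm/dt = −Q_out · (m/V).
dm/m = −Q_out dt/(V₀ + 0.185000 t); integrating gives ln(m/m₀) = −(Q_out/(Q_in−Q_out)) ln(V/V₀).
m = m₀ (V₀/V)^(Q_out/(Q_in−Q_out)) = 53.74 × (15.83/32.4781)^(2.70162) = 7.71070 g.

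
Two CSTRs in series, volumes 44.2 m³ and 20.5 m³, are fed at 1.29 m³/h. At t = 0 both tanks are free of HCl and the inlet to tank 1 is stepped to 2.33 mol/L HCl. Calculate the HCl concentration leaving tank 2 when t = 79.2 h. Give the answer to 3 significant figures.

Each tank obeys Vᵢ dCᵢ/dt = Q(Cᵢ₋₁ − Cᵢ), so τᵢ = Vᵢ/Q.
τ₁ = 44.2/1.29 = 34.264 h; τ₂ = 20.5/1.29 = 15.891 h.
Solving the cascade with C₁(0)=C₂(0)=0 gives C₂(t) = C_in[1 − (τ₁ e^(−t/τ₁) − τ₂ e^(−t/τ₂))/(τ₁ − τ₂)].
At t = 79.2: e^(−t/τ₁) = 0.099113, e^(−t/τ₂) = 0.0068480.
C₂ = 2.33·[1 − (34.264·0.099113 − 15.891·0.0068480)/(18.372)] = 2.33·0.82108 = 1.9131 mol/L.

1.91 mol/L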